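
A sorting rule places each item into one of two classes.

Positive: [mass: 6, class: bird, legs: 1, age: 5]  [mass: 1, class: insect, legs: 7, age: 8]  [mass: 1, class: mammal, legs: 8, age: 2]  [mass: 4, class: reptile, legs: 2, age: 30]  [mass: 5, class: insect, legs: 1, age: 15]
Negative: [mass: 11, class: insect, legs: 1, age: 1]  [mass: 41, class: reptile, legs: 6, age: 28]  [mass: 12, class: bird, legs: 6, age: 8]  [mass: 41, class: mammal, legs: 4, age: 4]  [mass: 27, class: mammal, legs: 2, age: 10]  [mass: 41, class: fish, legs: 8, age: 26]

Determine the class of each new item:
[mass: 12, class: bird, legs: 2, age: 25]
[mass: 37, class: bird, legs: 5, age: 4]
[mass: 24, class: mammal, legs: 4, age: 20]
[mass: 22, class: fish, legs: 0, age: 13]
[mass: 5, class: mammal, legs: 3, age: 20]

Rule: mass ≤ 6. This holds for each 'Positive' example and fails for each 'Negative' one.
[mass: 12, class: bird, legs: 2, age: 25]: mass = 12 — lacks this property, so Negative.
[mass: 37, class: bird, legs: 5, age: 4]: mass = 37 — lacks this property, so Negative.
[mass: 24, class: mammal, legs: 4, age: 20]: mass = 24 — lacks this property, so Negative.
[mass: 22, class: fish, legs: 0, age: 13]: mass = 22 — lacks this property, so Negative.
[mass: 5, class: mammal, legs: 3, age: 20]: mass = 5 — checks out, so Positive.

Negative, Negative, Negative, Negative, Positive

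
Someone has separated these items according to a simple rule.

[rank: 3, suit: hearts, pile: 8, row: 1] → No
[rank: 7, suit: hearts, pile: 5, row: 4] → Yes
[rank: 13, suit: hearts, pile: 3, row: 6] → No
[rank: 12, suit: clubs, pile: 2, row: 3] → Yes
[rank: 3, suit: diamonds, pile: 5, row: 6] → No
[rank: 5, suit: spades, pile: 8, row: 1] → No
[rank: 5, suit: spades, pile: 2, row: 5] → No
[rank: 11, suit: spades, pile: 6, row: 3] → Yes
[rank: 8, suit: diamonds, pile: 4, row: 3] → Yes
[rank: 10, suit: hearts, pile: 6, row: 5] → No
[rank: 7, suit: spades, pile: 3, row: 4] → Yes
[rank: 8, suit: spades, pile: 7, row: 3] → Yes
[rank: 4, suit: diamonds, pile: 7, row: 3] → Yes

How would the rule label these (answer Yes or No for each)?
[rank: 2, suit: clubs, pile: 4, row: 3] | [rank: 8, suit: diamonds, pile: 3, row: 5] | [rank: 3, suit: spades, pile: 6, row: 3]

The classifier is using: row ≥ 3 AND row ≤ 4.
[rank: 2, suit: clubs, pile: 4, row: 3]: Yes (row = 3).
[rank: 8, suit: diamonds, pile: 3, row: 5]: No (row = 5).
[rank: 3, suit: spades, pile: 6, row: 3]: Yes (row = 3).

Yes, No, Yes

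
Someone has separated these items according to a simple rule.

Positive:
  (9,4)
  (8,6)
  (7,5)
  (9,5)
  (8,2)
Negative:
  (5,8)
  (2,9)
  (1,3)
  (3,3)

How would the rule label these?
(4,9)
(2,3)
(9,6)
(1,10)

Negative, Negative, Positive, Negative

The common property of the 'Positive' items is: first > second. No 'Negative' item has it.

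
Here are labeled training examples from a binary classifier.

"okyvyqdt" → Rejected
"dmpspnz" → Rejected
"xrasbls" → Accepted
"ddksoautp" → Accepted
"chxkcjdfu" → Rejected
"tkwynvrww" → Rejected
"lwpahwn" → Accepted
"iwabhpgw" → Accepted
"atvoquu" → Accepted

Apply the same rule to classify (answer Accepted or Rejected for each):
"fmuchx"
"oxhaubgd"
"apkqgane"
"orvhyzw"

Rejected, Accepted, Accepted, Rejected

The simplest hypothesis consistent with all the labels is: contains 'a'.
"fmuchx": no 'a', doesn't match → Rejected.
"oxhaubgd": has 'a', checks out → Accepted.
"apkqgane": has 'a', checks out → Accepted.
"orvhyzw": no 'a', doesn't match → Rejected.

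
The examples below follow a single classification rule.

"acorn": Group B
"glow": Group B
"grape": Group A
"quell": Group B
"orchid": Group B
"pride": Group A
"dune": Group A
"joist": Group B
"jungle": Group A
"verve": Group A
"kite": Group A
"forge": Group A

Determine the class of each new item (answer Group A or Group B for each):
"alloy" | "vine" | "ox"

Group B, Group A, Group B

One predicate separates the groups cleanly: ends with 'e'.
"alloy" — ends with 'y', hence Group B. "vine" — ends with 'e', hence Group A. "ox" — ends with 'x', hence Group B.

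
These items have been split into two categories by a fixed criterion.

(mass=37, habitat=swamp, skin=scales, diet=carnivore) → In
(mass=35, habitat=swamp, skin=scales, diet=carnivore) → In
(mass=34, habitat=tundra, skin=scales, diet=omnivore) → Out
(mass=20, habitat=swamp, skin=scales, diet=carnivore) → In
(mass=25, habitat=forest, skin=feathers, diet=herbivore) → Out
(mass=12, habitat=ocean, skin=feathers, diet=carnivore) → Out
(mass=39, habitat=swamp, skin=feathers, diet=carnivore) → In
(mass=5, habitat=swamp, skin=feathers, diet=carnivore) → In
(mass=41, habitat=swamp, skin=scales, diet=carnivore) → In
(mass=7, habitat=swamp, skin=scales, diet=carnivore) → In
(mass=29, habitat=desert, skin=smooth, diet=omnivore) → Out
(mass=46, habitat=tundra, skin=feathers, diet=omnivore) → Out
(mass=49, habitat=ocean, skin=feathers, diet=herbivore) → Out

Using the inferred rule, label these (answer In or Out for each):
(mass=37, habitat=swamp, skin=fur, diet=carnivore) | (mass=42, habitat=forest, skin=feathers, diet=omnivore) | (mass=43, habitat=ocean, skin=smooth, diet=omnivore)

The common property of the 'In' items is: habitat is swamp. No 'Out' item has it.

In, Out, Out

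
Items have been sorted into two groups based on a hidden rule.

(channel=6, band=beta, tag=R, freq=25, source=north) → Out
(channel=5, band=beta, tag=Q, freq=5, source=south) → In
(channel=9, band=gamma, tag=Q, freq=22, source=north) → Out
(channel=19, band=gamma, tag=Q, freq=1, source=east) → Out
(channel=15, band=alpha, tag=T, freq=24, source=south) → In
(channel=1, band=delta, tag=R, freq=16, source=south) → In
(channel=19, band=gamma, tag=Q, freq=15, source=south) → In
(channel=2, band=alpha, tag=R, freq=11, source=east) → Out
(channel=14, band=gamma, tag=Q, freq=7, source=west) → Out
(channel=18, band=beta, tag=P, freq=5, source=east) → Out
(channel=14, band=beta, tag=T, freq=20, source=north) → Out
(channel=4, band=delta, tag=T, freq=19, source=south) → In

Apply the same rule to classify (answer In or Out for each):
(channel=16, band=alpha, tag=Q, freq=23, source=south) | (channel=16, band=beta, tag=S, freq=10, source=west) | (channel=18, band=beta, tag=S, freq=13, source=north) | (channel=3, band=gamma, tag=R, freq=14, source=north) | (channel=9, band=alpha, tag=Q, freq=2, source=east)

In, Out, Out, Out, Out

Every 'In' example satisfies: source is south. None of the 'Out' examples do.
(channel=16, band=alpha, tag=Q, freq=23, source=south): source is south — matches, so In. (channel=16, band=beta, tag=S, freq=10, source=west): source is west — doesn't match, so Out. (channel=18, band=beta, tag=S, freq=13, source=north): source is north — doesn't match, so Out. (channel=3, band=gamma, tag=R, freq=14, source=north): source is north — doesn't match, so Out. (channel=9, band=alpha, tag=Q, freq=2, source=east): source is east — doesn't match, so Out.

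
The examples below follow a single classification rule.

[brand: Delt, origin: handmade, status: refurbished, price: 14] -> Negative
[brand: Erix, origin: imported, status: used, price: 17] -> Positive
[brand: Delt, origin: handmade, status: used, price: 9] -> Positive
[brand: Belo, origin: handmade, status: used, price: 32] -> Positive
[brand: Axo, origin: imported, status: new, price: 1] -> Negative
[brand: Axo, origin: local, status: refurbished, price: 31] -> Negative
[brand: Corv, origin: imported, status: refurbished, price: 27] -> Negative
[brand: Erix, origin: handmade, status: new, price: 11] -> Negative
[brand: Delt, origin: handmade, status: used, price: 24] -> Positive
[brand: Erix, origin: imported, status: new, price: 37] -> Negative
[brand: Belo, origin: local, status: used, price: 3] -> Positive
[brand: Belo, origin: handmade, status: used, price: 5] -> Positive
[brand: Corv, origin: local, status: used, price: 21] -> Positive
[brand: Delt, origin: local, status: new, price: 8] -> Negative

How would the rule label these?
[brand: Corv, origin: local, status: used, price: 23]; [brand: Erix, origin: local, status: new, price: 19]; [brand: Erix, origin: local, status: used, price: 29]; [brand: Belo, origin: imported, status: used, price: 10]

The simplest hypothesis consistent with all the labels is: status is used.
[brand: Corv, origin: local, status: used, price: 23]: status is used — satisfies this, so Positive.
[brand: Erix, origin: local, status: new, price: 19]: status is new — does not fit, so Negative.
[brand: Erix, origin: local, status: used, price: 29]: status is used — satisfies this, so Positive.
[brand: Belo, origin: imported, status: used, price: 10]: status is used — satisfies this, so Positive.

Positive, Negative, Positive, Positive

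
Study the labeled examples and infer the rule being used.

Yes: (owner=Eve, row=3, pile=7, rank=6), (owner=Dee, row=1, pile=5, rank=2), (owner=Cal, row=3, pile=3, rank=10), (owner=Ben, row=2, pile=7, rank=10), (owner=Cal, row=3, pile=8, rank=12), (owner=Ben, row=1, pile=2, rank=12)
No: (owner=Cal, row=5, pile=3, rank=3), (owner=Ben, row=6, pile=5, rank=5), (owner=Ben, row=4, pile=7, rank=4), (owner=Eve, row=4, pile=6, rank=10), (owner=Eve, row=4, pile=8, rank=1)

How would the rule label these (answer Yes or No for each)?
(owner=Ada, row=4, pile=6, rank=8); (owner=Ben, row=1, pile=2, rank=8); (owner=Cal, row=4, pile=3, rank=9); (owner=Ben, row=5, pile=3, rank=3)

The pattern is that an item is 'Yes' exactly when: row ≤ 3.
(owner=Ada, row=4, pile=6, rank=8): row = 4 — fails this test, so No.
(owner=Ben, row=1, pile=2, rank=8): row = 1 — fits, so Yes.
(owner=Cal, row=4, pile=3, rank=9): row = 4 — fails this test, so No.
(owner=Ben, row=5, pile=3, rank=3): row = 5 — fails this test, so No.

No, Yes, No, No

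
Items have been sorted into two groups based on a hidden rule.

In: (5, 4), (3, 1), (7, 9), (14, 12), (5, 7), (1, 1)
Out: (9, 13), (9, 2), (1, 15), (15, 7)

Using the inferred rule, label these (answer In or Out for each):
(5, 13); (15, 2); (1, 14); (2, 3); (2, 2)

Out, Out, Out, In, In

The distinguishing property — |first − second| ≤ 2 — holds for all the 'In' cases and none of the 'Out' cases.
(5, 13): Out (|5−13| = 8). (15, 2): Out (|15−2| = 13). (1, 14): Out (|1−14| = 13). (2, 3): In (|2−3| = 1). (2, 2): In (|2−2| = 0).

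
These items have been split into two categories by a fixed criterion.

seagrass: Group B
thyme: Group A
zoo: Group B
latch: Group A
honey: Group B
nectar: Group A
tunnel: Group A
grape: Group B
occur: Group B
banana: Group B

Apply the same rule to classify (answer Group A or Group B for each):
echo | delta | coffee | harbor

Group B, Group A, Group B, Group B

All 'Group A' examples share one property — contains 't' — and every 'Group B' example lacks it.
echo — no 't', hence Group B.
delta — has 't', hence Group A.
coffee — no 't', hence Group B.
harbor — no 't', hence Group B.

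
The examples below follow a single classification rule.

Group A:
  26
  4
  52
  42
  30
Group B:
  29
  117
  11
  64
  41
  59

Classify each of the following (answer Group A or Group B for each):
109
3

A rule that fits every label: even AND at most 52 — true of each 'Group A' example, false of each 'Group B' one.
109 — 109 is odd, 109 > 52, hence Group B. 3 — 3 is odd, 3 ≤ 52, hence Group B.

Group B, Group B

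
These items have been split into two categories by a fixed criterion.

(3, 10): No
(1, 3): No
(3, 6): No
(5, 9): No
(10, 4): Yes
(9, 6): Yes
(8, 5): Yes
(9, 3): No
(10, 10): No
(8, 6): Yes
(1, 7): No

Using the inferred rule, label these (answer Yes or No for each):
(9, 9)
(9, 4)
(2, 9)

The classifier is using: first > second AND sum ≥ 13.
(9, 9): 9 = 9, 9+9 = 18 — lacks this property, so No.
(9, 4): 9 > 4, 9+4 = 13 — qualifies, so Yes.
(2, 9): 2 < 9, 2+9 = 11 — lacks this property, so No.

No, Yes, No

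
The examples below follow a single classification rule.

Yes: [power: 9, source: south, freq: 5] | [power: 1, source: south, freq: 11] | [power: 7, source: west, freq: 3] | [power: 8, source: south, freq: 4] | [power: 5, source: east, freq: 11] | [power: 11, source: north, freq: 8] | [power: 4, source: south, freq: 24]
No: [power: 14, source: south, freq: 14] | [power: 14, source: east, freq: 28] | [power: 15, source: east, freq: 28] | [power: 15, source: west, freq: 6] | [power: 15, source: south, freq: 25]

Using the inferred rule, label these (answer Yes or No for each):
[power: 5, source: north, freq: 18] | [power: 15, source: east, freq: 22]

A rule that fits every label: power ≤ 11 — true of each 'Yes' example, false of each 'No' one.

Yes, No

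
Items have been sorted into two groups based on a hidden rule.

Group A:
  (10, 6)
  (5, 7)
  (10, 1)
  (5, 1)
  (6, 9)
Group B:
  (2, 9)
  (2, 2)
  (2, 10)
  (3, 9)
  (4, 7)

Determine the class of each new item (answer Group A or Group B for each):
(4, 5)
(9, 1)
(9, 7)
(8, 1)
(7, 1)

Group B, Group A, Group A, Group A, Group A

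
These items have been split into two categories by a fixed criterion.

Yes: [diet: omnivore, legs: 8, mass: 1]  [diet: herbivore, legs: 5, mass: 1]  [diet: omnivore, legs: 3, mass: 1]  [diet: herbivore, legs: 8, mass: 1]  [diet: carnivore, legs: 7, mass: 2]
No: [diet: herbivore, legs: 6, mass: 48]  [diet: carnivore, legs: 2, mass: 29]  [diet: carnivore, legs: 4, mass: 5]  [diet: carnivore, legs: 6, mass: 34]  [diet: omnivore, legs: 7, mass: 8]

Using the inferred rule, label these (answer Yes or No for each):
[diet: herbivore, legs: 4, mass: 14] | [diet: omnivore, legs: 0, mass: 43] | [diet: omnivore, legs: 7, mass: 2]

No, No, Yes

The simplest hypothesis consistent with all the labels is: mass ≤ 2.
[diet: herbivore, legs: 4, mass: 14]: No (mass = 14). [diet: omnivore, legs: 0, mass: 43]: No (mass = 43). [diet: omnivore, legs: 7, mass: 2]: Yes (mass = 2).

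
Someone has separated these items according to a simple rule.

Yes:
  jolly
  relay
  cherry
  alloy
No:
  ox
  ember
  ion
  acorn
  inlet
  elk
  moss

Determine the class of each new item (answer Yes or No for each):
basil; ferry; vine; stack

No, Yes, No, No

One predicate separates the groups cleanly: contains 'y'.
basil: no 'y' — does not fit, so No. ferry: has 'y' — matches, so Yes. vine: no 'y' — does not fit, so No. stack: no 'y' — does not fit, so No.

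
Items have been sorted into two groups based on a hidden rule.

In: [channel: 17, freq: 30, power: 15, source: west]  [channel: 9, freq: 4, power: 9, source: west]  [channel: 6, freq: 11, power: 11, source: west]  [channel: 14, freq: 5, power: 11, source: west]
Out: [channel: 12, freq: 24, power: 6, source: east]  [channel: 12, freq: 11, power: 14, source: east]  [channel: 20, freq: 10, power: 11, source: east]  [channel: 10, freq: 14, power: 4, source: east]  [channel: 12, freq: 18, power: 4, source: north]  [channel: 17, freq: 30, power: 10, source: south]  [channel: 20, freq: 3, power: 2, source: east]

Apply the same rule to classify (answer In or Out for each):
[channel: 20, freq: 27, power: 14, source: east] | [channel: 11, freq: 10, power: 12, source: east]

The common property of the 'In' items is: source is west. No 'Out' item has it.
Out: [channel: 20, freq: 27, power: 14, source: east], since source is east. Out: [channel: 11, freq: 10, power: 12, source: east], since source is east.

Out, Out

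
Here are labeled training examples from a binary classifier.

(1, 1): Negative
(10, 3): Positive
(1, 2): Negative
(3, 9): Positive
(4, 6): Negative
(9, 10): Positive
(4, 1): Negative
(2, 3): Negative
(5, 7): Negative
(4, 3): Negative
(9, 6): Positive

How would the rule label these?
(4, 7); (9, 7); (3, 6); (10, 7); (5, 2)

The classifier is using: max ≥ 9.
(4, 7): Negative (max 7).
(9, 7): Positive (max 9).
(3, 6): Negative (max 6).
(10, 7): Positive (max 10).
(5, 2): Negative (max 5).

Negative, Positive, Negative, Positive, Negative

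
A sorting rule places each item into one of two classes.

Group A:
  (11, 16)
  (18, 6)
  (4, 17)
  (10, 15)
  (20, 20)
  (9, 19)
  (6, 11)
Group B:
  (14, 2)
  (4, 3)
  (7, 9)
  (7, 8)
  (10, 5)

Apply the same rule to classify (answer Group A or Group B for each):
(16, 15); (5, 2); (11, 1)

The distinguishing property — sum ≥ 17 — holds for all the 'Group A' cases and none of the 'Group B' cases.
(16, 15): 16+15 = 31 — passes, so Group A. (5, 2): 5+2 = 7 — doesn't match, so Group B. (11, 1): 11+1 = 12 — doesn't match, so Group B.

Group A, Group B, Group B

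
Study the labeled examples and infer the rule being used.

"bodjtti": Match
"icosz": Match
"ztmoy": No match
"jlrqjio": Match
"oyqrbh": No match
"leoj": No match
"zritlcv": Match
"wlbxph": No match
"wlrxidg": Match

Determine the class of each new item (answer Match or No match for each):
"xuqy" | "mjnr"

No match, No match

Checking candidate rules against both groups, what survives is: contains 'i'.
No match: "xuqy", since no 'i'. No match: "mjnr", since no 'i'.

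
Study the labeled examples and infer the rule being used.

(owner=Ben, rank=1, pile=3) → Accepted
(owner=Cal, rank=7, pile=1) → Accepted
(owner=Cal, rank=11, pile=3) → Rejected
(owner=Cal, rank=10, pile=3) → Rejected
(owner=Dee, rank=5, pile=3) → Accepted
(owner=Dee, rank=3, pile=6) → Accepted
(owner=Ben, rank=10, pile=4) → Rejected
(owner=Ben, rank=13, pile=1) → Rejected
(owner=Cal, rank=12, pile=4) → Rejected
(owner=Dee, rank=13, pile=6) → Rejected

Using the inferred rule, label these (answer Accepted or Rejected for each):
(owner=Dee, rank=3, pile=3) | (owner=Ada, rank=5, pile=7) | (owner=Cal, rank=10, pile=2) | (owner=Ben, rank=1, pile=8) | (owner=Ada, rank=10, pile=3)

The classifier is using: rank ≤ 7.
(owner=Dee, rank=3, pile=3): rank = 3, has this property → Accepted.
(owner=Ada, rank=5, pile=7): rank = 5, has this property → Accepted.
(owner=Cal, rank=10, pile=2): rank = 10, does not satisfy this → Rejected.
(owner=Ben, rank=1, pile=8): rank = 1, has this property → Accepted.
(owner=Ada, rank=10, pile=3): rank = 10, does not satisfy this → Rejected.

Accepted, Accepted, Rejected, Accepted, Rejected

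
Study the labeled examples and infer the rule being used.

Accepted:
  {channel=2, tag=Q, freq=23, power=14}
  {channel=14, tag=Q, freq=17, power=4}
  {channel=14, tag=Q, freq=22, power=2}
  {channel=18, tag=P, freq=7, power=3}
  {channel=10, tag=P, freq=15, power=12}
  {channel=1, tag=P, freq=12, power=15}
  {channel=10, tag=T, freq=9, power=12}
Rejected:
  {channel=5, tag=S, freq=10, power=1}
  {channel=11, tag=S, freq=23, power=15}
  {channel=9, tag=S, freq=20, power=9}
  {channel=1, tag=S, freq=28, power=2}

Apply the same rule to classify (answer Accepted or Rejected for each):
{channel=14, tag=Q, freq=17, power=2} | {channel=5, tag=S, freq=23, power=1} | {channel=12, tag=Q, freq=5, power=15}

Rule: tag is not S. This holds for each 'Accepted' example and fails for each 'Rejected' one.
{channel=14, tag=Q, freq=17, power=2}: Accepted (tag is Q).
{channel=5, tag=S, freq=23, power=1}: Rejected (tag is S).
{channel=12, tag=Q, freq=5, power=15}: Accepted (tag is Q).

Accepted, Rejected, Accepted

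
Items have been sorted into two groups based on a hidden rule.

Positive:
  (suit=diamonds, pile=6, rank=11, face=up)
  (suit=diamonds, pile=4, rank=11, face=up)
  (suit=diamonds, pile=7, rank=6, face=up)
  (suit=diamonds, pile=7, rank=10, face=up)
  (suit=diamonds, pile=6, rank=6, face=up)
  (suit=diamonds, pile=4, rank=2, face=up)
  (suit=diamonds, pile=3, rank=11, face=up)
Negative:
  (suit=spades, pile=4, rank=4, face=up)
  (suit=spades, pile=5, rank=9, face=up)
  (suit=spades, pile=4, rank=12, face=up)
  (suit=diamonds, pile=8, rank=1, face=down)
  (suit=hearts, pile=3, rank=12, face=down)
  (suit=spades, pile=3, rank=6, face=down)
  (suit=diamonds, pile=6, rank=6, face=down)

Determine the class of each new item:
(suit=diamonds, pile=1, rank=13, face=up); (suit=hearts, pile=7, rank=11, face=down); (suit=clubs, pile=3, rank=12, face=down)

The simplest hypothesis consistent with all the labels is: suit is diamonds AND face is up.

Positive, Negative, Negative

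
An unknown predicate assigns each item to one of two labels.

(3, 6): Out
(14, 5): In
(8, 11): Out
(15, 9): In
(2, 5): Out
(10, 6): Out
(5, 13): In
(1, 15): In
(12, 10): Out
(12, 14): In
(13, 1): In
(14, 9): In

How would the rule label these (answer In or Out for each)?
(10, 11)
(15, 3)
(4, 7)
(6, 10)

Out, In, Out, Out

All 'In' examples share one property — max ≥ 13 — and every 'Out' example lacks it.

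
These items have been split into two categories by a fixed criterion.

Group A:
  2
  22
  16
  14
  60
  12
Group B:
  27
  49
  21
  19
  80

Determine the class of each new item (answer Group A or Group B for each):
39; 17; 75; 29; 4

Group B, Group B, Group B, Group B, Group A

One predicate separates the groups cleanly: even AND at most 60.
Group B: 39, since 39 is odd, 39 ≤ 60. Group B: 17, since 17 is odd, 17 ≤ 60. Group B: 75, since 75 is odd, 75 > 60. Group B: 29, since 29 is odd, 29 ≤ 60. Group A: 4, since 4 is even, 4 ≤ 60.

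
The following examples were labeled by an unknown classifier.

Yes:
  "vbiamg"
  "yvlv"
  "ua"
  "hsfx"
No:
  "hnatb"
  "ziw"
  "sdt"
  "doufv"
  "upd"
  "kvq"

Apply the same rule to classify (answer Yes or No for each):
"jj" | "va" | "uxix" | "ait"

Checking candidate rules against both groups, what survives is: even length.
"jj": Yes (length 2). "va": Yes (length 2). "uxix": Yes (length 4). "ait": No (length 3).

Yes, Yes, Yes, No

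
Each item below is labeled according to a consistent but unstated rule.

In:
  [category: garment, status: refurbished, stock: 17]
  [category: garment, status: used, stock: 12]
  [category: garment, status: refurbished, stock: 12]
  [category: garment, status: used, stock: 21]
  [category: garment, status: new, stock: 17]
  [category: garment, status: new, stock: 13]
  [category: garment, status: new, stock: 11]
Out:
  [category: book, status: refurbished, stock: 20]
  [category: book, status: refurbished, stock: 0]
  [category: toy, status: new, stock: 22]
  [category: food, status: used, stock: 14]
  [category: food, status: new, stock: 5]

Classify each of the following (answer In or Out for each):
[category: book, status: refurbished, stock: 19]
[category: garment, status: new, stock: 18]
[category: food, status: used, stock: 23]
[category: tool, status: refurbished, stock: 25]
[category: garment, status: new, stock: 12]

The classifier is using: category is garment.
[category: book, status: refurbished, stock: 19] → category is book → Out.
[category: garment, status: new, stock: 18] → category is garment → In.
[category: food, status: used, stock: 23] → category is food → Out.
[category: tool, status: refurbished, stock: 25] → category is tool → Out.
[category: garment, status: new, stock: 12] → category is garment → In.

Out, In, Out, Out, In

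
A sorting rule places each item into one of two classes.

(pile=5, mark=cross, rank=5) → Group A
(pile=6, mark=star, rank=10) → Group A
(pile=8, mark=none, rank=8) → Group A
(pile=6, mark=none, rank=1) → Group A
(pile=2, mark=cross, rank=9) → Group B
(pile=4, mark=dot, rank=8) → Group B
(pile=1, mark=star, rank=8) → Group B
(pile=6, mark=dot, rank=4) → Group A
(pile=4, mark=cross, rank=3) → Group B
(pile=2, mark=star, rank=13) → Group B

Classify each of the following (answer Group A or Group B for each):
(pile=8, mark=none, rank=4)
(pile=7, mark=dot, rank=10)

Group A, Group A

The simplest hypothesis consistent with all the labels is: pile ≥ 5.
(pile=8, mark=none, rank=4): Group A (pile = 8). (pile=7, mark=dot, rank=10): Group A (pile = 7).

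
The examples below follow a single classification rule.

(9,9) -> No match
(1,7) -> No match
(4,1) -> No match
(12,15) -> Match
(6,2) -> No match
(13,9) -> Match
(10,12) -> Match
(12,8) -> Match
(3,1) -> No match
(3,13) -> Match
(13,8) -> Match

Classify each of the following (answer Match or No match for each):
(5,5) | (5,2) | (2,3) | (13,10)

No match, No match, No match, Match

The rule appears to be: max ≥ 10.
(5,5): max 5 — fails the rule, so No match. (5,2): max 5 — fails the rule, so No match. (2,3): max 3 — fails the rule, so No match. (13,10): max 13 — qualifies, so Match.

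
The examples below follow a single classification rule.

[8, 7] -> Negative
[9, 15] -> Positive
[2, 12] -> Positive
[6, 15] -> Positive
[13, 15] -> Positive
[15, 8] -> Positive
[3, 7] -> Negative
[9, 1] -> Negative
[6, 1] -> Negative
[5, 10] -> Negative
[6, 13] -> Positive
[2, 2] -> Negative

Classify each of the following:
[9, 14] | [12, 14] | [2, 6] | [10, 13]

Positive, Positive, Negative, Positive

The common property of the 'Positive' items is: max ≥ 12. No 'Negative' item has it.
[9, 14]: max 14 — qualifies, so Positive.
[12, 14]: max 14 — qualifies, so Positive.
[2, 6]: max 6 — fails the rule, so Negative.
[10, 13]: max 13 — qualifies, so Positive.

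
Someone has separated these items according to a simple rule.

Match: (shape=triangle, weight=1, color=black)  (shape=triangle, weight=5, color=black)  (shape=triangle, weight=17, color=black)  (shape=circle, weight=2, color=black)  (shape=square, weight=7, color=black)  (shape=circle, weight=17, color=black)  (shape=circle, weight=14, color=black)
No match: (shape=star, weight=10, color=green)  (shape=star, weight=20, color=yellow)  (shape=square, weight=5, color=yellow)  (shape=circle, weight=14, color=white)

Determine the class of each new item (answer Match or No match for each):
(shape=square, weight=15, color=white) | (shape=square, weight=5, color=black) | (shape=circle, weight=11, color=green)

'Match' ⟺ color is black.

No match, Match, No match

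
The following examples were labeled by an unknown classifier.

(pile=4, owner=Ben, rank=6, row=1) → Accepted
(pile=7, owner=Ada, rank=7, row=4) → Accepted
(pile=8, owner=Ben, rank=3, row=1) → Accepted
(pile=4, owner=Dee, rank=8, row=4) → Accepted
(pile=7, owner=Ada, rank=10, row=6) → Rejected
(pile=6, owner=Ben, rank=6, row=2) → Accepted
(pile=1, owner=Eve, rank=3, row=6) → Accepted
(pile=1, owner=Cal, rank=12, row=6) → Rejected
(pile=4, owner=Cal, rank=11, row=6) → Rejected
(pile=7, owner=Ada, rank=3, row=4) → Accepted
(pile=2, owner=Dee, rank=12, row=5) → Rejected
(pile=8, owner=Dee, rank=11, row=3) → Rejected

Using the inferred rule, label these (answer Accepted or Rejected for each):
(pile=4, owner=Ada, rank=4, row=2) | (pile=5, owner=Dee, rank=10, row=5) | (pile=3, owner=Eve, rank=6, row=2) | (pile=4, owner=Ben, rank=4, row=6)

Accepted, Rejected, Accepted, Accepted

The distinguishing property — rank ≤ 8 — holds for all the 'Accepted' cases and none of the 'Rejected' cases.
(pile=4, owner=Ada, rank=4, row=2): rank = 4 — passes, so Accepted. (pile=5, owner=Dee, rank=10, row=5): rank = 10 — doesn't match, so Rejected. (pile=3, owner=Eve, rank=6, row=2): rank = 6 — passes, so Accepted. (pile=4, owner=Ben, rank=4, row=6): rank = 4 — passes, so Accepted.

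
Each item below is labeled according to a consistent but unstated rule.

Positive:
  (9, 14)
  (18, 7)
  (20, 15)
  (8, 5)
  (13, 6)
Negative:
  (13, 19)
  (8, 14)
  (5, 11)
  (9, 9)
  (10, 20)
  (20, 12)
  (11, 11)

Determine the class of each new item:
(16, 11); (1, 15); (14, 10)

The simplest hypothesis consistent with all the labels is: sum is odd.
(16, 11): Positive (16+11 = 27).
(1, 15): Negative (1+15 = 16).
(14, 10): Negative (14+10 = 24).

Positive, Negative, Negative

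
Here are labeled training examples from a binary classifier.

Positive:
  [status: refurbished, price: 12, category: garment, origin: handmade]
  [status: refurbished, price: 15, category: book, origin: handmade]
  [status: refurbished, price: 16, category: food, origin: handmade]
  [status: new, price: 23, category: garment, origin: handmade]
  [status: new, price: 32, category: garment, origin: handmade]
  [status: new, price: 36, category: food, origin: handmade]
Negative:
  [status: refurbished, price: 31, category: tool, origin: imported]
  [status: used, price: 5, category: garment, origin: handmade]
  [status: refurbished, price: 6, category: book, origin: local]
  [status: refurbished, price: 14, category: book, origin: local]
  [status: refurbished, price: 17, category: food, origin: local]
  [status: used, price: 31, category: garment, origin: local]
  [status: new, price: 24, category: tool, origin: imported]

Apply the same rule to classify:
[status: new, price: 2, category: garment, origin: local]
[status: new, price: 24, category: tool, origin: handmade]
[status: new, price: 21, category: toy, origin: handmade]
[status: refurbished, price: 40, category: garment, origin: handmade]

A rule that fits every label: origin is handmade AND price ≥ 6 — true of each 'Positive' example, false of each 'Negative' one.
Negative: [status: new, price: 2, category: garment, origin: local], since origin is local, price = 2. Positive: [status: new, price: 24, category: tool, origin: handmade], since origin is handmade, price = 24. Positive: [status: new, price: 21, category: toy, origin: handmade], since origin is handmade, price = 21. Positive: [status: refurbished, price: 40, category: garment, origin: handmade], since origin is handmade, price = 40.

Negative, Positive, Positive, Positive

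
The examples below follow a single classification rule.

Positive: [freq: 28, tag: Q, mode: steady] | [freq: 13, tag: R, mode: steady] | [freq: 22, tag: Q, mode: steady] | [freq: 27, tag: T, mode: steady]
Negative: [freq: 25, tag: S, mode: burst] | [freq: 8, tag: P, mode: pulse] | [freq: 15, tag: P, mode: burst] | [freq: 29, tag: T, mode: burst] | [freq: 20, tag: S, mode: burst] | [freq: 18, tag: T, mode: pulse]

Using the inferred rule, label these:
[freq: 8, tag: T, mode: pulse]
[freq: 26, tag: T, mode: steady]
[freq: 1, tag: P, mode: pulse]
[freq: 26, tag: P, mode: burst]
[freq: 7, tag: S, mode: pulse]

Negative, Positive, Negative, Negative, Negative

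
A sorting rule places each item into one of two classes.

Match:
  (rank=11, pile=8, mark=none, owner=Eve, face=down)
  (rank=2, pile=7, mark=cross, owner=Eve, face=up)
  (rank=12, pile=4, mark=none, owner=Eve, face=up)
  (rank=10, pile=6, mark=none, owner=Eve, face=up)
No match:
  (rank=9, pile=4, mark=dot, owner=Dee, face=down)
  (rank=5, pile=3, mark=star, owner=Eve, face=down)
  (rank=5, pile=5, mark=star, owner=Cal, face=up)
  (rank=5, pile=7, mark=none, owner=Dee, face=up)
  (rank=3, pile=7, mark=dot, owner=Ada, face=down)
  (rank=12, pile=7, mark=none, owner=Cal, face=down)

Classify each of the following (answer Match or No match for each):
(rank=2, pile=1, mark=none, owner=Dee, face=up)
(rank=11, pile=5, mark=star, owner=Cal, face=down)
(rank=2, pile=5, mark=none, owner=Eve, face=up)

No match, No match, Match

The common property of the 'Match' items is: owner is Eve AND pile ≥ 4. No 'No match' item has it.
(rank=2, pile=1, mark=none, owner=Dee, face=up): owner is Dee, pile = 1 — does not pass, so No match. (rank=11, pile=5, mark=star, owner=Cal, face=down): owner is Cal, pile = 5 — does not pass, so No match. (rank=2, pile=5, mark=none, owner=Eve, face=up): owner is Eve, pile = 5 — fits, so Match.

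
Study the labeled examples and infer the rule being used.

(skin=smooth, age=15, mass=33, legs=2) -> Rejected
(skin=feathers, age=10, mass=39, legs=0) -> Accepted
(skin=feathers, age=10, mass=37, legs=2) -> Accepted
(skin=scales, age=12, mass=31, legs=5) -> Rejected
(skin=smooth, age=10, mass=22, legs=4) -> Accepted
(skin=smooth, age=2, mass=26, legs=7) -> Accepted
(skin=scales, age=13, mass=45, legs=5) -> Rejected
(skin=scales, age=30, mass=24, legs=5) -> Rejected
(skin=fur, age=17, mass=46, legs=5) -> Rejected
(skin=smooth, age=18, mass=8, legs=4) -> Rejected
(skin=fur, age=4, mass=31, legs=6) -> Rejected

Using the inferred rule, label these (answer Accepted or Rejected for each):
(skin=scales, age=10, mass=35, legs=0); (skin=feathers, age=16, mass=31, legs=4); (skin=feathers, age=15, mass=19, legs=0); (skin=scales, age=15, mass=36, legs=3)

Accepted, Rejected, Rejected, Rejected

The classifier is using: age = 2 OR age = 10.
(skin=scales, age=10, mass=35, legs=0) — age = 10, hence Accepted.
(skin=feathers, age=16, mass=31, legs=4) — age = 16, hence Rejected.
(skin=feathers, age=15, mass=19, legs=0) — age = 15, hence Rejected.
(skin=scales, age=15, mass=36, legs=3) — age = 15, hence Rejected.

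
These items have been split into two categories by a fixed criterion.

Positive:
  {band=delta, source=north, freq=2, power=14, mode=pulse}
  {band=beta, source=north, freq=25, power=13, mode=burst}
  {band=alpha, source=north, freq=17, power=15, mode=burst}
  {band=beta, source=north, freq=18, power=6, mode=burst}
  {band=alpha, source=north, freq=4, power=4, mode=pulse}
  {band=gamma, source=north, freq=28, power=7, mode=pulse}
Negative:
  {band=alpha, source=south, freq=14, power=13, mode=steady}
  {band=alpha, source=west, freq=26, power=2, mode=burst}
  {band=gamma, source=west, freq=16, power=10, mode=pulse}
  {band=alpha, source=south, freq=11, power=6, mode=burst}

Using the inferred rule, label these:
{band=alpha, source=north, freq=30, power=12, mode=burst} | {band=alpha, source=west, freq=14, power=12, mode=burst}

Positive, Negative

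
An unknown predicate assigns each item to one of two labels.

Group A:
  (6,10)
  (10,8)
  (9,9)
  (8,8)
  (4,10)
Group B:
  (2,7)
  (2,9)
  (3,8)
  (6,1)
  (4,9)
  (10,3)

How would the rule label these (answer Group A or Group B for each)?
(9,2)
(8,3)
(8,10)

'Group A' ⟺ sum is even.
(9,2): Group B (9+2 = 11). (8,3): Group B (8+3 = 11). (8,10): Group A (8+10 = 18).

Group B, Group B, Group A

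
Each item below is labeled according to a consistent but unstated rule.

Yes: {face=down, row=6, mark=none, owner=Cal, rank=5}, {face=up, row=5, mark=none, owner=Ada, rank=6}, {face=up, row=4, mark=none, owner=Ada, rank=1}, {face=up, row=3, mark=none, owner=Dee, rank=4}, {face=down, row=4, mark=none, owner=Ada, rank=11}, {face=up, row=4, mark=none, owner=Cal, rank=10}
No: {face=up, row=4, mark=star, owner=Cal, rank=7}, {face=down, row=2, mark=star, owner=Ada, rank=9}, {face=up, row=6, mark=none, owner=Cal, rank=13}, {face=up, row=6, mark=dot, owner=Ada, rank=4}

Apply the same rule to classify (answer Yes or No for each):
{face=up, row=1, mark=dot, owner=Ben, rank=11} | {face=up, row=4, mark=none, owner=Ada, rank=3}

One predicate separates the groups cleanly: mark is none AND rank ≤ 11.
{face=up, row=1, mark=dot, owner=Ben, rank=11}: No (mark is dot, rank = 11).
{face=up, row=4, mark=none, owner=Ada, rank=3}: Yes (mark is none, rank = 3).

No, Yes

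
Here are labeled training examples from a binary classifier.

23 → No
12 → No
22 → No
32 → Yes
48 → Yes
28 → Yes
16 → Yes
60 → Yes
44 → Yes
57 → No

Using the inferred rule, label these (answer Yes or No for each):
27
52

No, Yes

All 'Yes' examples share one property — multiple of 4 AND at least 16 — and every 'No' example lacks it.
27: No (27 = 4·6 + 3, 27 ≥ 16). 52: Yes (52 = 4·13, 52 ≥ 16).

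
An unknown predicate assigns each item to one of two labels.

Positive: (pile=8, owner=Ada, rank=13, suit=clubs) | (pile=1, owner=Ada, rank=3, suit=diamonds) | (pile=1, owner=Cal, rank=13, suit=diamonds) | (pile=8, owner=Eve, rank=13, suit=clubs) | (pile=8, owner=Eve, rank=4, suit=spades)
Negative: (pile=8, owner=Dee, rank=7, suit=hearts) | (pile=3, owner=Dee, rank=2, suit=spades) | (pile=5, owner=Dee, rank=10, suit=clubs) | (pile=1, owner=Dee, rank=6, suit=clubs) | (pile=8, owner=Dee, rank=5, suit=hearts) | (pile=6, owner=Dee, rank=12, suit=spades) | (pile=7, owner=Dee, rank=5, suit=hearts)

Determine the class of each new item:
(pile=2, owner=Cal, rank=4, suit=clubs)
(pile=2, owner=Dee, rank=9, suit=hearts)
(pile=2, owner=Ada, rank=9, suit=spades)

The pattern is that an item is 'Positive' exactly when: owner is not Dee.
(pile=2, owner=Cal, rank=4, suit=clubs): owner is Cal — qualifies, so Positive.
(pile=2, owner=Dee, rank=9, suit=hearts): owner is Dee — lacks this property, so Negative.
(pile=2, owner=Ada, rank=9, suit=spades): owner is Ada — qualifies, so Positive.

Positive, Negative, Positive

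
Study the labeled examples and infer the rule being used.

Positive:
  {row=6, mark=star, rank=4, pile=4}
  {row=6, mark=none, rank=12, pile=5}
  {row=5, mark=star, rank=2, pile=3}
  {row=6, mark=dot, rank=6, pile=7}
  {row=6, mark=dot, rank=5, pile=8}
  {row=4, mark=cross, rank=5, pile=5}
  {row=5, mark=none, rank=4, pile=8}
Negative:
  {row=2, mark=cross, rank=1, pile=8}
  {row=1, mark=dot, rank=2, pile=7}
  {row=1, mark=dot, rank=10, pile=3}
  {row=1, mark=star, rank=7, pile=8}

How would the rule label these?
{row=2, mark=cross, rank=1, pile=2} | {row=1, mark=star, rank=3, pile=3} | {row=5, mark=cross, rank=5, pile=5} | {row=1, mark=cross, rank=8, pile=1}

Negative, Negative, Positive, Negative

The common property of the 'Positive' items is: row ≥ 4. No 'Negative' item has it.
{row=2, mark=cross, rank=1, pile=2} → row = 2 → Negative.
{row=1, mark=star, rank=3, pile=3} → row = 1 → Negative.
{row=5, mark=cross, rank=5, pile=5} → row = 5 → Positive.
{row=1, mark=cross, rank=8, pile=1} → row = 1 → Negative.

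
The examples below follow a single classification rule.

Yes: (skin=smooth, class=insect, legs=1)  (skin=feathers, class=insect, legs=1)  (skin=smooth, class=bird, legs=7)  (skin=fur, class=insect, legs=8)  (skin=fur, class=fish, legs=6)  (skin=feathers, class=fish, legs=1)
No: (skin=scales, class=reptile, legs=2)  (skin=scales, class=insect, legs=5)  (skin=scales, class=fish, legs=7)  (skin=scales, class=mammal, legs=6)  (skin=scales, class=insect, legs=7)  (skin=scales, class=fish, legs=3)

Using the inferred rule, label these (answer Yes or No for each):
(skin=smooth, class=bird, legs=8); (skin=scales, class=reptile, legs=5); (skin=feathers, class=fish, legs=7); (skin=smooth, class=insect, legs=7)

Yes, No, Yes, Yes

The pattern is that an item is 'Yes' exactly when: skin is not scales.
(skin=smooth, class=bird, legs=8): skin is smooth, fits → Yes. (skin=scales, class=reptile, legs=5): skin is scales, fails this test → No. (skin=feathers, class=fish, legs=7): skin is feathers, fits → Yes. (skin=smooth, class=insect, legs=7): skin is smooth, fits → Yes.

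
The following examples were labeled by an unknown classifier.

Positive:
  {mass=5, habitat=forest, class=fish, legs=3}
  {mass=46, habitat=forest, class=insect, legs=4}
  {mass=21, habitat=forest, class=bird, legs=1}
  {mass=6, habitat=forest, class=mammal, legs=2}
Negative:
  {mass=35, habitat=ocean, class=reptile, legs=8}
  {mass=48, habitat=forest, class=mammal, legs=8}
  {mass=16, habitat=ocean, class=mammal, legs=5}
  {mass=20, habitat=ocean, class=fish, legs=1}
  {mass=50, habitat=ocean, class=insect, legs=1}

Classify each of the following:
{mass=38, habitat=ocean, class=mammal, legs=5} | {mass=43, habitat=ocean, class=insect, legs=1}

Negative, Negative

The pattern is that an item is 'Positive' exactly when: habitat is forest AND legs ≤ 4.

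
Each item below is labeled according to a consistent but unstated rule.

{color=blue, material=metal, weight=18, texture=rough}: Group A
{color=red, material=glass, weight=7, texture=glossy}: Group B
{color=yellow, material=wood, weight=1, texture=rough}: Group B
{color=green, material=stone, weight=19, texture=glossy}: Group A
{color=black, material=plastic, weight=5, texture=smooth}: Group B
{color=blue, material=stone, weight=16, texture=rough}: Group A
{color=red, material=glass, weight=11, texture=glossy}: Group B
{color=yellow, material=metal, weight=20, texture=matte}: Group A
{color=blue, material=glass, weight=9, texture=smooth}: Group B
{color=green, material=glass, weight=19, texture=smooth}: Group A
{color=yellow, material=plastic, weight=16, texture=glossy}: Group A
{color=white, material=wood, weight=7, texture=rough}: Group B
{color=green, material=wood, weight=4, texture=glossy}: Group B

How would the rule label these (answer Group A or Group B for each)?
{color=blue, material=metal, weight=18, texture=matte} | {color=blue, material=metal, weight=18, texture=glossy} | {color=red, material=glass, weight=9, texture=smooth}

Group A, Group A, Group B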